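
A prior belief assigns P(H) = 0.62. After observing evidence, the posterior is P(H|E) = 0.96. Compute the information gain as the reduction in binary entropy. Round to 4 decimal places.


H(prior) = -0.62*log2(0.62) - 0.38*log2(0.38)
= 0.958
H(post) = -0.96*log2(0.96) - 0.04*log2(0.04)
= 0.2423
IG = 0.958 - 0.2423 = 0.7157

0.7157


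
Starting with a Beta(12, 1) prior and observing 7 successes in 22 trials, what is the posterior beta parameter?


Posterior beta = prior beta + failures
Failures = 22 - 7 = 15
beta_post = 1 + 15 = 16

16


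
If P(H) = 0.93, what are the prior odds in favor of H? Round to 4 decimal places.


Prior odds = P(H) / (1 - P(H))
= 0.93 / 0.07
= 13.2857

13.2857


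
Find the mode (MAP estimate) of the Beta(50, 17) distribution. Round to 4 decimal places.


For Beta(a,b) with a,b > 1:
Mode = (a-1)/(a+b-2) = (50-1)/(67-2)
= 49/65 = 0.7538

0.7538


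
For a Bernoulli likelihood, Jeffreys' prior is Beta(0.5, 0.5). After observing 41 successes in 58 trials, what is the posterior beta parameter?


Jeffreys' prior for Bernoulli is Beta(0.5, 0.5).
Posterior is Beta(0.5 + k, 0.5 + n - k).
Posterior beta = 0.5 + (n - k) = 0.5 + 17 = 17.5

17.5


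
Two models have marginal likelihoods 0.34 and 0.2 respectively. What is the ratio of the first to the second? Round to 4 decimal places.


Evidence ratio = 0.34 / 0.2
= 1.7

1.7


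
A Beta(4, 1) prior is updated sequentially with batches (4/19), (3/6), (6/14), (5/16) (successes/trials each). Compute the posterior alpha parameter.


Sequential conjugate updating is equivalent to a single batch update.
Total successes across all batches = 18
alpha_posterior = alpha_prior + total_successes = 4 + 18
= 22

22


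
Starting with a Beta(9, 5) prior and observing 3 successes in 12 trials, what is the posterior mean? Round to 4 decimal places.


Posterior parameters: alpha = 9 + 3 = 12
beta = 5 + 9 = 14
Posterior mean = alpha / (alpha + beta) = 12 / 26
= 0.4615

0.4615


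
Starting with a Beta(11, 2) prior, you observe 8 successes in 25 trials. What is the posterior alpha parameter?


For a Beta-Binomial conjugate model:
Posterior alpha = prior alpha + number of successes
= 11 + 8 = 19

19


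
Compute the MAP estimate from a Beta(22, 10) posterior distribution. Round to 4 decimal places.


MAP = mode of Beta distribution
= (alpha - 1)/(alpha + beta - 2)
= (22-1)/(22+10-2)
= 21/30 = 0.7

0.7


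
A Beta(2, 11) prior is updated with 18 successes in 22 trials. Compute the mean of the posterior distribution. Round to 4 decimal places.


After update: Beta(20, 15)
Mean = 20 / (20 + 15) = 20 / 35
= 0.5714

0.5714


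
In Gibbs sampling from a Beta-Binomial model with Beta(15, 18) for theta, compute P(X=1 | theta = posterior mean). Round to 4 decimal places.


Posterior mean = alpha/(alpha+beta) = 15/33 = 0.4545
P(X=1|theta=mean) = theta = 0.4545

0.4545


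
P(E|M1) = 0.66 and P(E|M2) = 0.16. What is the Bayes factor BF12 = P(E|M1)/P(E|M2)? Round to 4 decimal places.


Bayes factor BF12 = P(E|M1) / P(E|M2)
= 0.66 / 0.16
= 4.125

4.125


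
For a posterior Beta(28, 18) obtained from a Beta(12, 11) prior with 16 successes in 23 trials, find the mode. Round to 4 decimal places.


Mode = (alpha - 1) / (alpha + beta - 2)
= 27 / 44
= 0.6136

0.6136


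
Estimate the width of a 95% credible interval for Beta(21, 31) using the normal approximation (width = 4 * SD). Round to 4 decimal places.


For Beta(a,b): Var = ab/((a+b)^2(a+b+1))
Var = 0.0045, SD = 0.0674
Approximate 95% CI width = 4 * 0.0674 = 0.2696

0.2696


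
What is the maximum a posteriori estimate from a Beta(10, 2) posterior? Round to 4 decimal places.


The MAP estimate equals the mode of the distribution.
Mode of Beta(a,b) = (a-1)/(a+b-2)
= 9/10
= 0.9

0.9


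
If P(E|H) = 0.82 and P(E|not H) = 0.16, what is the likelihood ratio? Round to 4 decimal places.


Likelihood ratio = P(E|H) / P(E|not H)
= 0.82 / 0.16
= 5.125

5.125


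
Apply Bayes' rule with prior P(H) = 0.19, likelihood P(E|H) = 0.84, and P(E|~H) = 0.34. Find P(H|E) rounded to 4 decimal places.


Step 1: Compute marginal P(E) = P(E|H)P(H) + P(E|~H)P(~H)
= 0.84*0.19 + 0.34*0.81 = 0.435
Step 2: P(H|E) = P(E|H)P(H)/P(E) = 0.1596/0.435
= 0.3669

0.3669


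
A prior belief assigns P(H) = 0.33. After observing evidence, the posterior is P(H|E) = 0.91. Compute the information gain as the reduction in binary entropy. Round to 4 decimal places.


H(prior) = -0.33*log2(0.33) - 0.67*log2(0.67)
= 0.9149
H(post) = -0.91*log2(0.91) - 0.09*log2(0.09)
= 0.4365
IG = 0.9149 - 0.4365 = 0.4785

0.4785


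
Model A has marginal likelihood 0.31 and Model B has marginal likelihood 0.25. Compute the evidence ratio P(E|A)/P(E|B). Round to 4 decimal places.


Evidence ratio = P(E|A) / P(E|B)
= 0.31 / 0.25
= 1.24

1.24


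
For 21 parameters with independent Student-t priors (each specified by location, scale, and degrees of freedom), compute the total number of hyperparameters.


A Student-t prior has 3 hyperparameters per parameter.
Total = 21 * 3 = 63

63


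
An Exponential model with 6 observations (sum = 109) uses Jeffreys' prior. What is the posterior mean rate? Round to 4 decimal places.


Posterior Gamma(6, 109)
E[lambda] = 6/109 = 0.055

0.055


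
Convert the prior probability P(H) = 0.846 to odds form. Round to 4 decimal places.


P(not H) = 1 - 0.846 = 0.154
Odds = 0.846 / 0.154 = 5.4935

5.4935


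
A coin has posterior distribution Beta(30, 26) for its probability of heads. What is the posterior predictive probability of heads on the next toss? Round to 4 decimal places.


Posterior predictive = E[theta] = alpha/(alpha+beta)
= 30/56
= 0.5357

0.5357


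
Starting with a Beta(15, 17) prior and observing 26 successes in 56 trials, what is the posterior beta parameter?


Posterior beta = prior beta + failures
Failures = 56 - 26 = 30
beta_post = 17 + 30 = 47

47


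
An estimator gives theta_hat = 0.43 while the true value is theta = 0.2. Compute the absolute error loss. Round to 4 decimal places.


The absolute error loss is |theta_hat - theta|
= |0.43 - 0.2|
= 0.23

0.23


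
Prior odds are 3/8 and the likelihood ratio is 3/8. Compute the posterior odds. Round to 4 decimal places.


Posterior odds = prior odds * likelihood ratio
= (3/8) * (3/8)
= 9 / 64
= 0.1406

0.1406


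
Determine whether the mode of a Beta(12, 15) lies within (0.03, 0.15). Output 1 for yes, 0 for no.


First find the mode: (a-1)/(a+b-2) = 0.44
Is 0.44 in (0.03, 0.15)? 0

0


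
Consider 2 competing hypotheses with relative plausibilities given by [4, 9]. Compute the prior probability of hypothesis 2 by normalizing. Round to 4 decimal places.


Sum of weights = 4 + 9 = 13
Normalized prior for H2 = 9 / 13
= 0.6923

0.6923


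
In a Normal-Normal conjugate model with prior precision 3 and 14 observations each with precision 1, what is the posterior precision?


Posterior precision = prior precision + n * observation precision
= 3 + 14 * 1
= 3 + 14 = 17

17


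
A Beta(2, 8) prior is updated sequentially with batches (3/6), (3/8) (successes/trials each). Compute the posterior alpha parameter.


Sequential conjugate updating is equivalent to a single batch update.
Total successes across all batches = 6
alpha_posterior = alpha_prior + total_successes = 2 + 6
= 8

8


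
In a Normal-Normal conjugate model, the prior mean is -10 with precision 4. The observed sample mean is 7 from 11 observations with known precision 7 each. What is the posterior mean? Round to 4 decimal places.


Posterior precision = tau0 + n*tau = 4 + 11*7 = 81
Posterior mean = (tau0*mu0 + n*tau*xbar) / posterior_precision
= (4*-10 + 11*7*7) / 81
= 499 / 81 = 6.1605

6.1605


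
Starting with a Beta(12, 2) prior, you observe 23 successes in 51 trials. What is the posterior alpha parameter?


For a Beta-Binomial conjugate model:
Posterior alpha = prior alpha + number of successes
= 12 + 23 = 35

35


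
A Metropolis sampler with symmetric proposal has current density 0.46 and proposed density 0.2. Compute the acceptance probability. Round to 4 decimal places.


For symmetric proposals, acceptance = min(1, pi(x*)/pi(x))
= min(1, 0.2/0.46)
= min(1, 0.4348) = 0.4348

0.4348


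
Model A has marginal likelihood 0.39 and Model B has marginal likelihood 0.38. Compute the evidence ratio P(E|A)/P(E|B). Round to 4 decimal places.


Evidence ratio = P(E|A) / P(E|B)
= 0.39 / 0.38
= 1.0263

1.0263


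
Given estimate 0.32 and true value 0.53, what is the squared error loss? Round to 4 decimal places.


Squared error = (estimate - true)^2
Difference = -0.21
Loss = -0.21^2 = 0.0441

0.0441


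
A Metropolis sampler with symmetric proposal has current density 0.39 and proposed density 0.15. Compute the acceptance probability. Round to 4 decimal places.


For symmetric proposals, acceptance = min(1, pi(x*)/pi(x))
= min(1, 0.15/0.39)
= min(1, 0.3846) = 0.3846

0.3846


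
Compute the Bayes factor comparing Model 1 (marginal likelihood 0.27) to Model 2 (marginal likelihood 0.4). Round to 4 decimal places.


BF12 = marginal likelihood of M1 / marginal likelihood of M2
= 0.27/0.4
= 0.675

0.675


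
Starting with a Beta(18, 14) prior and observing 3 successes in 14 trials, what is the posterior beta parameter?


Posterior beta = prior beta + failures
Failures = 14 - 3 = 11
beta_post = 14 + 11 = 25

25


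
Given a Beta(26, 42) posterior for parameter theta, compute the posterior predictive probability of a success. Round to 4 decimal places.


For a Beta-Bernoulli model, the predictive probability is the mean:
P(success) = 26/(26+42) = 26/68 = 0.3824

0.3824


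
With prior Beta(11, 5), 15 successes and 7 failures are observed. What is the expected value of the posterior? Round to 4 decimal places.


Posterior = Beta(26, 12)
E[theta] = alpha/(alpha+beta)
= 26/38 = 0.6842

0.6842


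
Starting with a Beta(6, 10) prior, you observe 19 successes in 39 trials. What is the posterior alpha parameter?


For a Beta-Binomial conjugate model:
Posterior alpha = prior alpha + number of successes
= 6 + 19 = 25

25


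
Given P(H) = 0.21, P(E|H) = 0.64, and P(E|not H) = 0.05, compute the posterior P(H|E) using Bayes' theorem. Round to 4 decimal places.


By Bayes' theorem: P(H|E) = P(E|H)*P(H) / P(E)
P(E) = P(E|H)*P(H) + P(E|not H)*P(not H)
P(E) = 0.64*0.21 + 0.05*0.79 = 0.1739
P(H|E) = 0.64*0.21 / 0.1739 = 0.7729

0.7729


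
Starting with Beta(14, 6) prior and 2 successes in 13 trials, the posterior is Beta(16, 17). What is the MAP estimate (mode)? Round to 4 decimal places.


The mode of Beta(a, b) when a > 1 and b > 1 is (a-1)/(a+b-2)
= (16 - 1) / (16 + 17 - 2)
= 15 / 31
= 0.4839

0.4839


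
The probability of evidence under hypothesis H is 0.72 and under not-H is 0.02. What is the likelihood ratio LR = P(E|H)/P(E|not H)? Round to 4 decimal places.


LR = 0.72 / 0.02
= 36.0

36.0


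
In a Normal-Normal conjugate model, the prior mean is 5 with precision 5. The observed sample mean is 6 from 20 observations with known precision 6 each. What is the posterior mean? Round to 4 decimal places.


Posterior precision = tau0 + n*tau = 5 + 20*6 = 125
Posterior mean = (tau0*mu0 + n*tau*xbar) / posterior_precision
= (5*5 + 20*6*6) / 125
= 745 / 125 = 5.96

5.96


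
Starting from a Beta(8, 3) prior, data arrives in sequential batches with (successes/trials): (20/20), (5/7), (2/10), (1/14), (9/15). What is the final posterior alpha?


In sequential Bayesian updating, we sum all successes.
Total successes = 37
Final alpha = 8 + 37 = 45

45


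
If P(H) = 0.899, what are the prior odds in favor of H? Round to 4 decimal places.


Prior odds = P(H) / (1 - P(H))
= 0.899 / 0.101
= 8.901

8.901


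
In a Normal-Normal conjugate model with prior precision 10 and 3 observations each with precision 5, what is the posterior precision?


Posterior precision = prior precision + n * observation precision
= 10 + 3 * 5
= 10 + 15 = 25

25


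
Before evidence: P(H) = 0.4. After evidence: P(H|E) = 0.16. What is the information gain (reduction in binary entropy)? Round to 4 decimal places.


Prior entropy = 0.971
Posterior entropy = 0.6343
Information gain = 0.971 - 0.6343 = 0.3366

0.3366


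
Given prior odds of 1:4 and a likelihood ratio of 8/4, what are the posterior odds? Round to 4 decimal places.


Posterior odds = prior odds * LR
Prior odds = 1/4 = 0.25
LR = 8/4 = 2.0
Posterior odds = 0.25 * 2.0 = 0.5

0.5


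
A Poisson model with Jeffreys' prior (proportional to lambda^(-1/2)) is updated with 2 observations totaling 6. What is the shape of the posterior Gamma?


Posterior = Gamma(0.5 + S, n)
= Gamma(0.5 + 6, 2)
Posterior shape = 0.5 + S = 0.5 + 6 = 6.5

6.5


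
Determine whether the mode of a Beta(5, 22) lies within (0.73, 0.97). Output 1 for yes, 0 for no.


First find the mode: (a-1)/(a+b-2) = 0.16
Is 0.16 in (0.73, 0.97)? 0

0


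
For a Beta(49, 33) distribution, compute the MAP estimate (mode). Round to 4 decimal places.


MAP = mode = (a-1)/(a+b-2)
= (49-1)/(49+33-2)
= 48/80 = 0.6

0.6


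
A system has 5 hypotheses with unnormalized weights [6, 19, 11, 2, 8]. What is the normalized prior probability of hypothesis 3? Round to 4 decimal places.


The normalized prior is the weight divided by the total.
Total weight = 46
P(H3) = 11 / 46 = 0.2391

0.2391


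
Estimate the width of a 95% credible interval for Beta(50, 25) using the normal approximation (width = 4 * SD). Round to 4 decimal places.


For Beta(a,b): Var = ab/((a+b)^2(a+b+1))
Var = 0.0029, SD = 0.0541
Approximate 95% CI width = 4 * 0.0541 = 0.2163

0.2163


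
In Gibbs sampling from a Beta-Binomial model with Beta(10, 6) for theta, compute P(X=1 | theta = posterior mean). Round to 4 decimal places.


Posterior mean = alpha/(alpha+beta) = 10/16 = 0.625
P(X=1|theta=mean) = theta = 0.625

0.625


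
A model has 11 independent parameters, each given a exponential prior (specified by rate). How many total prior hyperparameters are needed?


Each exponential prior needs 1 hyperparameter (rate).
Total = 1 * 11 = 11

11


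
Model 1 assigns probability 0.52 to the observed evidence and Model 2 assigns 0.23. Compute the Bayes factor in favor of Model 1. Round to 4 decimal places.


BF = P(data|M1) / P(data|M2)
= 0.52 / 0.23 = 2.2609

2.2609


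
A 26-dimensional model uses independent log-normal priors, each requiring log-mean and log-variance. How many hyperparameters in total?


Per parameter: 2 (log-mean and log-variance).
Total = 26 * 2 = 52

52


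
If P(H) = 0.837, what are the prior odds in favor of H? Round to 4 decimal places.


Prior odds = P(H) / (1 - P(H))
= 0.837 / 0.163
= 5.135

5.135


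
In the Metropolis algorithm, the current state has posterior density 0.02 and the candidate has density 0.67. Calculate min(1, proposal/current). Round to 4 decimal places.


Ratio = 0.67/0.02 = 33.5
Acceptance probability = min(1, 33.5)
= 1.0

1.0


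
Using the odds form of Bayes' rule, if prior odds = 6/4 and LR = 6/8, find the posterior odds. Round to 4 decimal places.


Bayes' rule in odds form: posterior odds = prior odds * LR
= (6 * 6) / (4 * 8)
= 36/32 = 1.125

1.125


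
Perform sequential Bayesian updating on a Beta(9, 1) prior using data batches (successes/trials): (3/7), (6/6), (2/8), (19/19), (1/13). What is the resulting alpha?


Accumulate successes: 31
Posterior alpha = prior alpha + sum of successes
= 9 + 31 = 40

40


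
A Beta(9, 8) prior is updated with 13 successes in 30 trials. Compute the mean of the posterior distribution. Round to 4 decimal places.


After update: Beta(22, 25)
Mean = 22 / (22 + 25) = 22 / 47
= 0.4681

0.4681


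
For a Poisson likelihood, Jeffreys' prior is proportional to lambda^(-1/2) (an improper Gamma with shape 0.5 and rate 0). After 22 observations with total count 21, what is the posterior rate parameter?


Jeffreys' prior for Poisson is proportional to lambda^(-1/2).
Posterior is Gamma(0.5 + S, 0 + n) = Gamma(0.5 + 21, 22).
Posterior rate = 0 + n = 22

22.0


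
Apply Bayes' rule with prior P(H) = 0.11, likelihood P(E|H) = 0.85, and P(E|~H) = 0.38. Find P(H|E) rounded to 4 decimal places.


Step 1: Compute marginal P(E) = P(E|H)P(H) + P(E|~H)P(~H)
= 0.85*0.11 + 0.38*0.89 = 0.4317
Step 2: P(H|E) = P(E|H)P(H)/P(E) = 0.0935/0.4317
= 0.2166

0.2166


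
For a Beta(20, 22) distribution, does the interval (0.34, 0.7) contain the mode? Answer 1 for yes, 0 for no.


Mode of Beta(a,b) = (a-1)/(a+b-2)
= (20-1)/(20+22-2) = 0.475
Check: 0.34 <= 0.475 <= 0.7?
Result: 1

1


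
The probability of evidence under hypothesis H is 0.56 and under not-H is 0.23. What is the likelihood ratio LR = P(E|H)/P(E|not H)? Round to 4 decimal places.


LR = 0.56 / 0.23
= 2.4348

2.4348


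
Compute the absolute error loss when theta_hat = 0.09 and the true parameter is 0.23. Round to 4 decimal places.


L = |theta_hat - theta_true|
= |0.09 - 0.23| = 0.14

0.14


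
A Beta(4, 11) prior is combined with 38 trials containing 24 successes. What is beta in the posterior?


In conjugate updating:
beta_posterior = beta_prior + (n - k)
= 11 + (38 - 24)
= 11 + 14 = 25

25


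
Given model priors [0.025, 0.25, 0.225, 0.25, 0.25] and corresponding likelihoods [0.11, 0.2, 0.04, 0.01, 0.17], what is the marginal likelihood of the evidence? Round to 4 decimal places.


P(E) = sum_i P(M_i) P(E|M_i)
= 0.0028 + 0.05 + 0.009 + 0.0025 + 0.0425
= 0.1068

0.1068


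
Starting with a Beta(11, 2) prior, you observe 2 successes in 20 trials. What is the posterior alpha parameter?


For a Beta-Binomial conjugate model:
Posterior alpha = prior alpha + number of successes
= 11 + 2 = 13

13


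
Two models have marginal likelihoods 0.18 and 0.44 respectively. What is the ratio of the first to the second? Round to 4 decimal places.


Evidence ratio = 0.18 / 0.44
= 0.4091

0.4091


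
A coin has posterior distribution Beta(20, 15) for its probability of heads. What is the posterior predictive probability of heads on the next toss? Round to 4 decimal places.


Posterior predictive = E[theta] = alpha/(alpha+beta)
= 20/35
= 0.5714

0.5714


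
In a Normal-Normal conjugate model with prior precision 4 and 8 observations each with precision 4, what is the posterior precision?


Posterior precision = prior precision + n * observation precision
= 4 + 8 * 4
= 4 + 32 = 36

36


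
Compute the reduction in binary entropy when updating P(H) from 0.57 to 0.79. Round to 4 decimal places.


H_before = -p*log2(p) - (1-p)*log2(1-p) for p=0.57: 0.9858
H_after for p=0.79: 0.7415
Reduction = 0.9858 - 0.7415 = 0.2443

0.2443


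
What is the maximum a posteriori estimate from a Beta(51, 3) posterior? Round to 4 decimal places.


The MAP estimate equals the mode of the distribution.
Mode of Beta(a,b) = (a-1)/(a+b-2)
= 50/52
= 0.9615

0.9615


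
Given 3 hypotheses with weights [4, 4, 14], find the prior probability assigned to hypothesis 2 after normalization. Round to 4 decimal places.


To normalize, divide each weight by the sum of all weights.
Sum = 22
Prior(H2) = 4/22 = 0.1818

0.1818


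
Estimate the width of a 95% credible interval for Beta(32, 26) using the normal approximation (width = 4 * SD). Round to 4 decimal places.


For Beta(a,b): Var = ab/((a+b)^2(a+b+1))
Var = 0.0042, SD = 0.0647
Approximate 95% CI width = 4 * 0.0647 = 0.259

0.259


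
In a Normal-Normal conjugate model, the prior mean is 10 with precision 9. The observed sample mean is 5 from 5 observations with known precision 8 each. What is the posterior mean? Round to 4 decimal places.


Posterior precision = tau0 + n*tau = 9 + 5*8 = 49
Posterior mean = (tau0*mu0 + n*tau*xbar) / posterior_precision
= (9*10 + 5*8*5) / 49
= 290 / 49 = 5.9184

5.9184


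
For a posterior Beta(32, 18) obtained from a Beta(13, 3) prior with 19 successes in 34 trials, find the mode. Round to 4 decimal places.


Mode = (alpha - 1) / (alpha + beta - 2)
= 31 / 48
= 0.6458

0.6458


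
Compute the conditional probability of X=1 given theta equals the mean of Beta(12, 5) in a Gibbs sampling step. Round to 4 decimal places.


Mean of Beta(12, 5) = 0.7059
P(X=1 | theta=0.7059) = 0.7059

0.7059


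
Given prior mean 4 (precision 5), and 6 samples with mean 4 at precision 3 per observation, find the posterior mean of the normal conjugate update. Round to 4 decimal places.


The posterior mean is a precision-weighted average of prior and data.
Post. prec. = 5 + 18 = 23
Post. mean = (20 + 72)/23 = 92/23 = 4.0

4.0


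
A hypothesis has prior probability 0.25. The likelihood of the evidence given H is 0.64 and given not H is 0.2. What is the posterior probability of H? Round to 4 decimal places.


Using Bayes' theorem:
P(E) = 0.25 * 0.64 + 0.75 * 0.2
P(E) = 0.31
P(H|E) = (0.25 * 0.64) / 0.31 = 0.5161

0.5161


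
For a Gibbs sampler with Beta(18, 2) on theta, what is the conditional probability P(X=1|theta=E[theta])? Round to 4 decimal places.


E[theta] = 18/(18+2) = 0.9
P(X=1|theta) = theta = 0.9

0.9


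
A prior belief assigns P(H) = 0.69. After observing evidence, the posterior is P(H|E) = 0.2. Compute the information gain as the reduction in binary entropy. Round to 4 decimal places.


H(prior) = -0.69*log2(0.69) - 0.31*log2(0.31)
= 0.8932
H(post) = -0.2*log2(0.2) - 0.8*log2(0.8)
= 0.7219
IG = 0.8932 - 0.7219 = 0.1712

0.1712


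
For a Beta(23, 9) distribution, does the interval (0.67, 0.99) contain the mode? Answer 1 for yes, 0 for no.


Mode of Beta(a,b) = (a-1)/(a+b-2)
= (23-1)/(23+9-2) = 0.7333
Check: 0.67 <= 0.7333 <= 0.99?
Result: 1

1


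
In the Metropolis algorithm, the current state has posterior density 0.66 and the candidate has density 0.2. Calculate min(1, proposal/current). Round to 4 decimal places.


Ratio = 0.2/0.66 = 0.303
Acceptance probability = min(1, 0.303)
= 0.303

0.303


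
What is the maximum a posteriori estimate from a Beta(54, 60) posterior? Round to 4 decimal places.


The MAP estimate equals the mode of the distribution.
Mode of Beta(a,b) = (a-1)/(a+b-2)
= 53/112
= 0.4732

0.4732


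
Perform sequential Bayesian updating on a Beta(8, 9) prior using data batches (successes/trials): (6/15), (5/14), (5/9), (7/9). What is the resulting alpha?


Accumulate successes: 23
Posterior alpha = prior alpha + sum of successes
= 8 + 23 = 31

31


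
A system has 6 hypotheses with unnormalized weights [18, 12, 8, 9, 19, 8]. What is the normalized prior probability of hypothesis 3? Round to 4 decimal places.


The normalized prior is the weight divided by the total.
Total weight = 74
P(H3) = 8 / 74 = 0.1081

0.1081


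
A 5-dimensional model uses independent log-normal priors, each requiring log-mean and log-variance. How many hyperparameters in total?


Per parameter: 2 (log-mean and log-variance).
Total = 5 * 2 = 10

10


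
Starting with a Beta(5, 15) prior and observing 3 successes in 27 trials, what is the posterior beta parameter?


Posterior beta = prior beta + failures
Failures = 27 - 3 = 24
beta_post = 15 + 24 = 39

39


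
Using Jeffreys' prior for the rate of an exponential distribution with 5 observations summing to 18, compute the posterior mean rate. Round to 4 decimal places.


Jeffreys' prior leads to posterior Gamma(5, 18).
Mean = 5/18 = 0.2778

0.2778


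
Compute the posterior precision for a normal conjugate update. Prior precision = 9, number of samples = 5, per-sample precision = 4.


tau_post = tau_0 + n * tau
= 9 + 5 * 4 = 29

29


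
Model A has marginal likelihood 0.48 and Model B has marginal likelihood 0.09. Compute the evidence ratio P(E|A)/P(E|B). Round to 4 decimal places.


Evidence ratio = P(E|A) / P(E|B)
= 0.48 / 0.09
= 5.3333

5.3333


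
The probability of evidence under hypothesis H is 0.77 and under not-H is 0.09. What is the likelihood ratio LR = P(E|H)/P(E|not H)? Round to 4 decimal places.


LR = 0.77 / 0.09
= 8.5556

8.5556


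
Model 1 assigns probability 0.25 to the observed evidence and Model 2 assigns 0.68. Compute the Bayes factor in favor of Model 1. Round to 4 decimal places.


BF = P(data|M1) / P(data|M2)
= 0.25 / 0.68 = 0.3676

0.3676


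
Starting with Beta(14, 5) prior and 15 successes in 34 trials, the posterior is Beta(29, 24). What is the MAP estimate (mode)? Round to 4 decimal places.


The mode of Beta(a, b) when a > 1 and b > 1 is (a-1)/(a+b-2)
= (29 - 1) / (29 + 24 - 2)
= 28 / 51
= 0.549

0.549


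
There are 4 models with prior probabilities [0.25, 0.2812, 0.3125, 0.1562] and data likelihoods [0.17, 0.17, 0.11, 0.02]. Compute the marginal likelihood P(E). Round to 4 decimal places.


P(E) = sum over models of P(M_i) * P(E|M_i)
= 0.25*0.17 + 0.2812*0.17 + 0.3125*0.11 + 0.1562*0.02
= 0.1278

0.1278


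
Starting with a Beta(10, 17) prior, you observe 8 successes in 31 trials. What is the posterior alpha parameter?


For a Beta-Binomial conjugate model:
Posterior alpha = prior alpha + number of successes
= 10 + 8 = 18

18


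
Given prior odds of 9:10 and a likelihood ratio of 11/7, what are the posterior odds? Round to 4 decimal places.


Posterior odds = prior odds * LR
Prior odds = 9/10 = 0.9
LR = 11/7 = 1.5714
Posterior odds = 0.9 * 1.5714 = 1.4143

1.4143


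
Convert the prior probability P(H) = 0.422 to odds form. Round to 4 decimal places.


P(not H) = 1 - 0.422 = 0.578
Odds = 0.422 / 0.578 = 0.7301

0.7301


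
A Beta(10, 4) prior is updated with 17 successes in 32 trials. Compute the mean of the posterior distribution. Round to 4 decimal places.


After update: Beta(27, 19)
Mean = 27 / (27 + 19) = 27 / 46
= 0.587

0.587


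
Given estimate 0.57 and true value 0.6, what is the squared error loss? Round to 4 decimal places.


Squared error = (estimate - true)^2
Difference = -0.03
Loss = -0.03^2 = 0.0009

0.0009


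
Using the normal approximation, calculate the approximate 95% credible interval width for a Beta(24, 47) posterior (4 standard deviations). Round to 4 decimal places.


Var(Beta) = 24*47/(71^2 * 72) = 0.0031
SD = 0.0557
Width ~ 4*SD = 0.223

0.223


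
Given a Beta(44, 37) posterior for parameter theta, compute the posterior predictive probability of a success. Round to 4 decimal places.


For a Beta-Bernoulli model, the predictive probability is the mean:
P(success) = 44/(44+37) = 44/81 = 0.5432

0.5432


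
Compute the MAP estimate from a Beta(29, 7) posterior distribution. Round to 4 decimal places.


MAP = mode of Beta distribution
= (alpha - 1)/(alpha + beta - 2)
= (29-1)/(29+7-2)
= 28/34 = 0.8235

0.8235


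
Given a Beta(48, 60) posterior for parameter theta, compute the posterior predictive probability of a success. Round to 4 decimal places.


For a Beta-Bernoulli model, the predictive probability is the mean:
P(success) = 48/(48+60) = 48/108 = 0.4444

0.4444


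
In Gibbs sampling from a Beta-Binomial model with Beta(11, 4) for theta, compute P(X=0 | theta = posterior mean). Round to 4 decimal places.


Posterior mean = alpha/(alpha+beta) = 11/15 = 0.7333
P(X=0|theta=mean) = 1 - theta = 0.2667

0.2667


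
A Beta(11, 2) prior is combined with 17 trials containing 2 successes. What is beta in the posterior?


In conjugate updating:
beta_posterior = beta_prior + (n - k)
= 2 + (17 - 2)
= 2 + 15 = 17

17


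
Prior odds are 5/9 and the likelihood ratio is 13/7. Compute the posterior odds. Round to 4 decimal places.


Posterior odds = prior odds * likelihood ratio
= (5/9) * (13/7)
= 65 / 63
= 1.0317

1.0317


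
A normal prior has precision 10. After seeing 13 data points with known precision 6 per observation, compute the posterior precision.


In the conjugate normal model, precisions add:
tau_posterior = tau_prior + n * tau_data
= 10 + 13*6 = 88

88


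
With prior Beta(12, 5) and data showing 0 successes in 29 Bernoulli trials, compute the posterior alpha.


Conjugate update: alpha_posterior = alpha_prior + k
= 12 + 0 = 12

12


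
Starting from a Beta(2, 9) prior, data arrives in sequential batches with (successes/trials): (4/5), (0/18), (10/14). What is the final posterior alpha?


In sequential Bayesian updating, we sum all successes.
Total successes = 14
Final alpha = 2 + 14 = 16

16


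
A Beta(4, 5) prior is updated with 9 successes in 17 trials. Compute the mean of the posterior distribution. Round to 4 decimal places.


After update: Beta(13, 13)
Mean = 13 / (13 + 13) = 13 / 26
= 0.5

0.5


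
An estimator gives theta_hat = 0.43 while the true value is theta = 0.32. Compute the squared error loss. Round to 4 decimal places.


The squared error loss is (theta_hat - theta)^2
= (0.43 - 0.32)^2
= (0.11)^2 = 0.0121

0.0121


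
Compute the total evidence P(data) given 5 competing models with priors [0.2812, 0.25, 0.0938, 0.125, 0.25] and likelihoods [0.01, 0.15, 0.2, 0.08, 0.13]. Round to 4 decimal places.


Marginal likelihood = sum P(model_i) * P(data|model_i)
Model 1: 0.2812 * 0.01 = 0.0028
Model 2: 0.25 * 0.15 = 0.0375
Model 3: 0.0938 * 0.2 = 0.0188
Model 4: 0.125 * 0.08 = 0.01
Model 5: 0.25 * 0.13 = 0.0325
Total = 0.1016

0.1016


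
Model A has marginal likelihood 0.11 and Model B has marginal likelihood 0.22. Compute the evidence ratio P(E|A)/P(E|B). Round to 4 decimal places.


Evidence ratio = P(E|A) / P(E|B)
= 0.11 / 0.22
= 0.5

0.5


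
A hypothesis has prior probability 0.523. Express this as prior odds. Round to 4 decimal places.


Odds = P(H) / P(not H) = 0.523 / 0.477
= 1.0964

1.0964


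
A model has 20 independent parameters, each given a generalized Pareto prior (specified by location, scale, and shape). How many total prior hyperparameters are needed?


Each generalized Pareto prior needs 3 hyperparameters (location, scale, and shape).
Total = 3 * 20 = 60

60


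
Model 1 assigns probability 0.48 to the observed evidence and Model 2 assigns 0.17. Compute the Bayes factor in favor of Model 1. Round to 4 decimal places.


BF = P(data|M1) / P(data|M2)
= 0.48 / 0.17 = 2.8235

2.8235


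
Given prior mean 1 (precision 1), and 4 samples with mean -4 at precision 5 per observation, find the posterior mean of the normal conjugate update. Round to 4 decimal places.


The posterior mean is a precision-weighted average of prior and data.
Post. prec. = 1 + 20 = 21
Post. mean = (1 + -80)/21 = -79/21 = -3.7619

-3.7619


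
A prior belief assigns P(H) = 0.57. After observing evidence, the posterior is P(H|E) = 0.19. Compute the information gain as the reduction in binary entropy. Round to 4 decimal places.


H(prior) = -0.57*log2(0.57) - 0.43*log2(0.43)
= 0.9858
H(post) = -0.19*log2(0.19) - 0.81*log2(0.81)
= 0.7015
IG = 0.9858 - 0.7015 = 0.2843

0.2843


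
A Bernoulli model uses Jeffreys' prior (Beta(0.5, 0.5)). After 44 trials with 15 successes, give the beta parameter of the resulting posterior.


Posterior = Beta(prior_alpha + successes, prior_beta + failures)
= Beta(0.5 + 15, 0.5 + 29)
Posterior beta = 0.5 + (n - k) = 0.5 + 29 = 29.5

29.5


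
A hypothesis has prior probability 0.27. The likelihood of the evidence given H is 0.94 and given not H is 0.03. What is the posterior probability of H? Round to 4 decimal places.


Using Bayes' theorem:
P(E) = 0.27 * 0.94 + 0.73 * 0.03
P(E) = 0.2757
P(H|E) = (0.27 * 0.94) / 0.2757 = 0.9206

0.9206


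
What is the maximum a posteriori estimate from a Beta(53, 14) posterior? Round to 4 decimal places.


The MAP estimate equals the mode of the distribution.
Mode of Beta(a,b) = (a-1)/(a+b-2)
= 52/65
= 0.8

0.8


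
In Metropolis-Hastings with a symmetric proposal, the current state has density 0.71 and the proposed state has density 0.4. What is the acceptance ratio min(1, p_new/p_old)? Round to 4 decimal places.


Ratio = p_new / p_old = 0.4 / 0.71 = 0.5634
Acceptance = min(1, 0.5634) = 0.5634

0.5634


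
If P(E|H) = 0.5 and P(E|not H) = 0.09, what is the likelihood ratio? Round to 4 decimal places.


Likelihood ratio = P(E|H) / P(E|not H)
= 0.5 / 0.09
= 5.5556

5.5556


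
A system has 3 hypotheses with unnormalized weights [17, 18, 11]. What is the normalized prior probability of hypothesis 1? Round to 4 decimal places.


The normalized prior is the weight divided by the total.
Total weight = 46
P(H1) = 17 / 46 = 0.3696

0.3696


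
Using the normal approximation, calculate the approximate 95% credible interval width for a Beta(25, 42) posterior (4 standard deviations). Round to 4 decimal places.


Var(Beta) = 25*42/(67^2 * 68) = 0.0034
SD = 0.0586
Width ~ 4*SD = 0.2346

0.2346


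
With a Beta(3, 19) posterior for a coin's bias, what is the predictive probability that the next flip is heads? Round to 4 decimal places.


The predictive probability equals the posterior mean.
P(next = heads) = alpha / (alpha + beta)
= 3 / 22 = 0.1364

0.1364


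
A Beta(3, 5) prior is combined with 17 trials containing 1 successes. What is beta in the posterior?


In conjugate updating:
beta_posterior = beta_prior + (n - k)
= 5 + (17 - 1)
= 5 + 16 = 21

21


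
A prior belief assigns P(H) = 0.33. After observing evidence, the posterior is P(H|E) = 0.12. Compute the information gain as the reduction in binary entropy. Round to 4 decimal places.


H(prior) = -0.33*log2(0.33) - 0.67*log2(0.67)
= 0.9149
H(post) = -0.12*log2(0.12) - 0.88*log2(0.88)
= 0.5294
IG = 0.9149 - 0.5294 = 0.3856

0.3856


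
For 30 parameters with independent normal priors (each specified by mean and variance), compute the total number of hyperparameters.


A normal prior has 2 hyperparameters per parameter.
Total = 30 * 2 = 60

60


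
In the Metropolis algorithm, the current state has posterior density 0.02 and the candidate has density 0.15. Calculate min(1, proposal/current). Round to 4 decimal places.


Ratio = 0.15/0.02 = 7.5
Acceptance probability = min(1, 7.5)
= 1.0

1.0


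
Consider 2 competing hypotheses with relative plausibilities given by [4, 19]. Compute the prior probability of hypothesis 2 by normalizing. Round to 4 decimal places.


Sum of weights = 4 + 19 = 23
Normalized prior for H2 = 19 / 23
= 0.8261

0.8261


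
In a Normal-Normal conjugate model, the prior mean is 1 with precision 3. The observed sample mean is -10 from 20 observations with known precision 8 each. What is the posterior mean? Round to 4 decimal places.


Posterior precision = tau0 + n*tau = 3 + 20*8 = 163
Posterior mean = (tau0*mu0 + n*tau*xbar) / posterior_precision
= (3*1 + 20*8*-10) / 163
= -1597 / 163 = -9.7975

-9.7975


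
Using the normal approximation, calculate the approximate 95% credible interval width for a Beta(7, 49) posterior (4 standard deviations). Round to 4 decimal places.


Var(Beta) = 7*49/(56^2 * 57) = 0.0019
SD = 0.0438
Width ~ 4*SD = 0.1752

0.1752


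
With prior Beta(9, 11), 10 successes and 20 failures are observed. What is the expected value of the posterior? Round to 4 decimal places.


Posterior = Beta(19, 31)
E[theta] = alpha/(alpha+beta)
= 19/50 = 0.38

0.38


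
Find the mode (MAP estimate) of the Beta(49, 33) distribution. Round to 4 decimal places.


For Beta(a,b) with a,b > 1:
Mode = (a-1)/(a+b-2) = (49-1)/(82-2)
= 48/80 = 0.6

0.6


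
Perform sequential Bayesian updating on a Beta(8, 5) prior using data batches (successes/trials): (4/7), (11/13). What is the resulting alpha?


Accumulate successes: 15
Posterior alpha = prior alpha + sum of successes
= 8 + 15 = 23

23


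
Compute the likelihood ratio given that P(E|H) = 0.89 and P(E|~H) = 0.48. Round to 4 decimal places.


LR = P(E|H) / P(E|~H)
= 0.89 / 0.48 = 1.8542

1.8542


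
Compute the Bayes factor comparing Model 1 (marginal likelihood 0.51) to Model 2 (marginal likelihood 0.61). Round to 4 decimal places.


BF12 = marginal likelihood of M1 / marginal likelihood of M2
= 0.51/0.61
= 0.8361

0.8361


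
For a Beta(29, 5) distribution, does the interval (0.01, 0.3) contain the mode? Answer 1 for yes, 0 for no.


Mode of Beta(a,b) = (a-1)/(a+b-2)
= (29-1)/(29+5-2) = 0.875
Check: 0.01 <= 0.875 <= 0.3?
Result: 0

0


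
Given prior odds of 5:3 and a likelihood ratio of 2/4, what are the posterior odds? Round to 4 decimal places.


Posterior odds = prior odds * LR
Prior odds = 5/3 = 1.6667
LR = 2/4 = 0.5
Posterior odds = 1.6667 * 0.5 = 0.8333

0.8333


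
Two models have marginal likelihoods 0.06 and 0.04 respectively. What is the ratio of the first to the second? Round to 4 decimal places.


Evidence ratio = 0.06 / 0.04
= 1.5

1.5


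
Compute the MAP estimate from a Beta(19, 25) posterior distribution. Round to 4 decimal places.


MAP = mode of Beta distribution
= (alpha - 1)/(alpha + beta - 2)
= (19-1)/(19+25-2)
= 18/42 = 0.4286

0.4286


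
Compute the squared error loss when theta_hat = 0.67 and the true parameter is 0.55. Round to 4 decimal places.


L = (theta_hat - theta_true)^2
= (0.67 - 0.55)^2
= 0.12^2 = 0.0144

0.0144


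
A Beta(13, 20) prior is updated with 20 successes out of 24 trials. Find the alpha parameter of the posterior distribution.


In the Beta-Binomial conjugate update:
alpha_post = alpha_prior + successes
= 13 + 20
= 33

33


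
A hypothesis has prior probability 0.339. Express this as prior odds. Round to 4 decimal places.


Odds = P(H) / P(not H) = 0.339 / 0.661
= 0.5129

0.5129


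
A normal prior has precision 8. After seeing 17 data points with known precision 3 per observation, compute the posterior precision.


In the conjugate normal model, precisions add:
tau_posterior = tau_prior + n * tau_data
= 8 + 17*3 = 59

59


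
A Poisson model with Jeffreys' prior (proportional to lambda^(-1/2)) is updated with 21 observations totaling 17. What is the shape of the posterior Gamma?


Posterior = Gamma(0.5 + S, n)
= Gamma(0.5 + 17, 21)
Posterior shape = 0.5 + S = 0.5 + 17 = 17.5

17.5


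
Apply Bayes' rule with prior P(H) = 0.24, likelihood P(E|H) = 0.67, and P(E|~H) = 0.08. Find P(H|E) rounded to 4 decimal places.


Step 1: Compute marginal P(E) = P(E|H)P(H) + P(E|~H)P(~H)
= 0.67*0.24 + 0.08*0.76 = 0.2216
Step 2: P(H|E) = P(E|H)P(H)/P(E) = 0.1608/0.2216
= 0.7256

0.7256


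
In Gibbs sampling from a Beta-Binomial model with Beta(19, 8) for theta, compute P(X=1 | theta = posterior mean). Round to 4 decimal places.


Posterior mean = alpha/(alpha+beta) = 19/27 = 0.7037
P(X=1|theta=mean) = theta = 0.7037

0.7037


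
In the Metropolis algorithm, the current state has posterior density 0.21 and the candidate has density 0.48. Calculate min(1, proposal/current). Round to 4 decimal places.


Ratio = 0.48/0.21 = 2.2857
Acceptance probability = min(1, 2.2857)
= 1.0

1.0


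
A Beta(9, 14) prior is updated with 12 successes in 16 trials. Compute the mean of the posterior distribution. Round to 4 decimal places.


After update: Beta(21, 18)
Mean = 21 / (21 + 18) = 21 / 39
= 0.5385

0.5385


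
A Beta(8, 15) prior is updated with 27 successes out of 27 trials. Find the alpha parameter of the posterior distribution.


In the Beta-Binomial conjugate update:
alpha_post = alpha_prior + successes
= 8 + 27
= 35

35


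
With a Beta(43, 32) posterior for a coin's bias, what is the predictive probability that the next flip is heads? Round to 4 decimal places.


The predictive probability equals the posterior mean.
P(next = heads) = alpha / (alpha + beta)
= 43 / 75 = 0.5733

0.5733


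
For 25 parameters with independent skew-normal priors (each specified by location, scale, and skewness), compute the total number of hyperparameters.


A skew-normal prior has 3 hyperparameters per parameter.
Total = 25 * 3 = 75

75
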